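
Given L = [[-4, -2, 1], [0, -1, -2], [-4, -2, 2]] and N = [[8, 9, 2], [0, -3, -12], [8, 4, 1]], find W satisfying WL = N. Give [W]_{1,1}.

L is on the right of W, so right-multiply by L⁻¹: W = NL⁻¹.
det L = 4, so L⁻¹ = [[-3/2, 1/2, 5/4], [2, -1, -2], [-1, 0, 1]].
W = NL⁻¹ = [[8, 9, 2], [0, -3, -12], [8, 4, 1]] · [[-3/2, 1/2, 5/4], [2, -1, -2], [-1, 0, 1]] = [[4, -5, -6], [6, 3, -6], [-5, 0, 3]].

4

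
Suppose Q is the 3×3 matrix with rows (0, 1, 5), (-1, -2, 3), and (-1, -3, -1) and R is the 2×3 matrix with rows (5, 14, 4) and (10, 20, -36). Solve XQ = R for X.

X = [[3, -4, -1], [-6, -4, -6]]

Q is on the right of X, so right-multiply by Q⁻¹: X = RQ⁻¹.
det Q = 1, so Q⁻¹ = [[11, -14, 13], [-4, 5, -5], [1, -1, 1]].
X = RQ⁻¹ = [[5, 14, 4], [10, 20, -36]] · [[11, -14, 13], [-4, 5, -5], [1, -1, 1]] = [[3, -4, -1], [-6, -4, -6]].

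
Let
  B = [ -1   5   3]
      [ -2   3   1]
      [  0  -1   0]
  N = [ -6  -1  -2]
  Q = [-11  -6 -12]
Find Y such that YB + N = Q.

Y = [[-5, 5, -5]]

YB = Q − N = [[-5, -5, -10]].
B is on the right of Y, so right-multiply by B⁻¹: Y = (Q − N)B⁻¹.
det B = 5, so B⁻¹ = [[1/5, -3/5, -4/5], [0, 0, -1], [2/5, -1/5, 7/5]].
Y = (Q − N)B⁻¹ = [[-5, 5, -5]].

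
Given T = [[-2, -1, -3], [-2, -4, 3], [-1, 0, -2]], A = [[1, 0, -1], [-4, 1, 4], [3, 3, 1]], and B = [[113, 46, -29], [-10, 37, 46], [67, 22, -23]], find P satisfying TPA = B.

P = T⁻¹BA⁻¹ (apply T⁻¹ on the left and A⁻¹ on the right).
det T = 3; the adjugate gives T⁻¹ = [[8/3, -2/3, -5], [-7/3, 1/3, 4], [-4/3, 1/3, 2]].
A has determinant 4; A⁻¹ = [[-11/4, -3/4, 1/4], [4, 1, 0], [-15/4, -3/4, 1/4]].
T⁻¹B = [[-27, -12, 7], [1, -7, -9], [-20, -5, 8]].
P = (T⁻¹B)A⁻¹ = [[0, 3, -5], [3, -1, -2], [5, 4, -3]].

P = [[0, 3, -5], [3, -1, -2], [5, 4, -3]]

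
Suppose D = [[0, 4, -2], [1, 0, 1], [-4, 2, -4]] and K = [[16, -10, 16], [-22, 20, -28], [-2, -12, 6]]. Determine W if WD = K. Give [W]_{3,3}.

D is on the right of W, so right-multiply by D⁻¹: W = KD⁻¹.
D has determinant -4; D⁻¹ = [[1/2, -3, -1], [0, 2, 1/2], [-1/2, 4, 1]].
W = KD⁻¹ = [[16, -10, 16], [-22, 20, -28], [-2, -12, 6]] · [[1/2, -3, -1], [0, 2, 1/2], [-1/2, 4, 1]] = [[0, -4, -5], [3, -6, 4], [-4, 6, 2]].

2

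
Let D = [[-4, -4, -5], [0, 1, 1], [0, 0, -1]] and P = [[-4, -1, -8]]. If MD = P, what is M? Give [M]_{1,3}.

Right-multiplying both sides by D⁻¹ gives M = PD⁻¹.
det D = 4, so D⁻¹ = [[-1/4, -1, 1/4], [0, 1, 1], [0, 0, -1]].
M = PD⁻¹ = [[-4, -1, -8]] · [[-1/4, -1, 1/4], [0, 1, 1], [0, 0, -1]] = [[1, 3, 6]].

6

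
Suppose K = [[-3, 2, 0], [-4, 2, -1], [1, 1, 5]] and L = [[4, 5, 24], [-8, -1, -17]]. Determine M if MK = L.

K is on the right of M, so right-multiply by K⁻¹: M = LK⁻¹.
det K = 5; the adjugate gives K⁻¹ = [[11/5, -2, -2/5], [19/5, -3, -3/5], [-6/5, 1, 2/5]].
M = LK⁻¹ = [[4, 5, 24], [-8, -1, -17]] · [[11/5, -2, -2/5], [19/5, -3, -3/5], [-6/5, 1, 2/5]] = [[-1, 1, 5], [-1, 2, -3]].

M = [[-1, 1, 5], [-1, 2, -3]]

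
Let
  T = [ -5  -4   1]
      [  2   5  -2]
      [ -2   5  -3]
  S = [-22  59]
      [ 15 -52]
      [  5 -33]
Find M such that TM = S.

T is on the left of M, so left-multiply by T⁻¹: M = T⁻¹S.
T has determinant 5; T⁻¹ = [[-1, -7/5, 3/5], [2, 17/5, -8/5], [4, 33/5, -17/5]].
M = T⁻¹S = [[-1, -7/5, 3/5], [2, 17/5, -8/5], [4, 33/5, -17/5]] · [[-22, 59], [15, -52], [5, -33]] = [[4, -6], [-1, -6], [-6, 5]].

M = [[4, -6], [-1, -6], [-6, 5]]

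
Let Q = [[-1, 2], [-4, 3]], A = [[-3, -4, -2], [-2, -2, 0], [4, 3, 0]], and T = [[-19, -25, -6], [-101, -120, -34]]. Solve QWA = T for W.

W = [[-5, -5, 1], [-1, 3, 2]]

W = Q⁻¹TA⁻¹ (apply Q⁻¹ on the left and A⁻¹ on the right).
Q has determinant 5; Q⁻¹ = [[3/5, -2/5], [4/5, -1/5]].
det A = -4; the adjugate gives A⁻¹ = [[0, 3/2, 1], [0, -2, -1], [-1/2, 7/4, 1/2]].
Q⁻¹T = [[29, 33, 10], [5, 4, 2]].
W = (Q⁻¹T)A⁻¹ = [[-5, -5, 1], [-1, 3, 2]].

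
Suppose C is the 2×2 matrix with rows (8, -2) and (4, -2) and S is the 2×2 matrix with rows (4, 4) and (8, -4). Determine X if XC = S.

X = [[3, -5], [0, 2]]

Since C sits to the right of X, X = SC⁻¹.
C has determinant -8; C⁻¹ = [[1/4, -1/4], [1/2, -1]].
X = SC⁻¹ = [[4, 4], [8, -4]] · [[1/4, -1/4], [1/2, -1]] = [[3, -5], [0, 2]].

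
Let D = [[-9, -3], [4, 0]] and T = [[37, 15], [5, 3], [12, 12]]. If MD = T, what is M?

M = [[-5, -2], [-1, -1], [-4, -6]]

Since D sits to the right of M, M = TD⁻¹.
D has determinant 12; D⁻¹ = [[0, 1/4], [-1/3, -3/4]].
M = TD⁻¹ = [[37, 15], [5, 3], [12, 12]] · [[0, 1/4], [-1/3, -3/4]] = [[-5, -2], [-1, -1], [-4, -6]].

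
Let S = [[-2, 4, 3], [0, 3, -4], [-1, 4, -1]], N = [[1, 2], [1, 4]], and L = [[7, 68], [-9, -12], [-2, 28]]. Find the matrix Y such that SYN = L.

Y = S⁻¹LN⁻¹ (apply S⁻¹ on the left and N⁻¹ on the right).
det S = -1, so S⁻¹ = [[-13, -16, 25], [-4, -5, 8], [-3, -4, 6]].
N has determinant 2; N⁻¹ = [[2, -1], [-1/2, 1/2]].
S⁻¹L = [[3, 8], [1, 12], [3, 12]].
Y = (S⁻¹L)N⁻¹ = [[2, 1], [-4, 5], [0, 3]].

Y = [[2, 1], [-4, 5], [0, 3]]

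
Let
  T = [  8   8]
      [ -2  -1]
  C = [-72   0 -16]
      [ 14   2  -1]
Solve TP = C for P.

P = [[-5, -2, 3], [-4, 2, -5]]

T is on the left of P, so left-multiply by T⁻¹: P = T⁻¹C.
det T = 8, so T⁻¹ = [[-1/8, -1], [1/4, 1]].
P = T⁻¹C = [[-1/8, -1], [1/4, 1]] · [[-72, 0, -16], [14, 2, -1]] = [[-5, -2, 3], [-4, 2, -5]].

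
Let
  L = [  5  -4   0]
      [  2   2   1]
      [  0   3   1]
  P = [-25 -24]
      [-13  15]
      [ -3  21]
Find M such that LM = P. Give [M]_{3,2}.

3

L is on the left of M, so left-multiply by L⁻¹: M = L⁻¹P.
L has determinant 3; L⁻¹ = [[-1/3, 4/3, -4/3], [-2/3, 5/3, -5/3], [2, -5, 6]].
M = L⁻¹P = [[-1/3, 4/3, -4/3], [-2/3, 5/3, -5/3], [2, -5, 6]] · [[-25, -24], [-13, 15], [-3, 21]] = [[-5, 0], [0, 6], [-3, 3]].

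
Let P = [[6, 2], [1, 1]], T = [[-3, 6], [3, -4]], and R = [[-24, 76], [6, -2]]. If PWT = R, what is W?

W = [[4, 1], [-1, 4]]

Isolating W: multiply by P⁻¹ from the left and T⁻¹ from the right, so W = P⁻¹RT⁻¹.
det P = 4; the adjugate gives P⁻¹ = [[1/4, -1/2], [-1/4, 3/2]].
det T = -6, so T⁻¹ = [[2/3, 1], [1/2, 1/2]].
P⁻¹R = [[-9, 20], [15, -22]].
W = (P⁻¹R)T⁻¹ = [[4, 1], [-1, 4]].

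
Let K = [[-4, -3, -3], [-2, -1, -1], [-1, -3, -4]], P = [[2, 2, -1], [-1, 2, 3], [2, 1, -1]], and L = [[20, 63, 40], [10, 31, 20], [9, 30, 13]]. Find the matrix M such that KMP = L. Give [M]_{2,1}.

M = K⁻¹LP⁻¹ (apply K⁻¹ on the left and P⁻¹ on the right).
det K = 2, so K⁻¹ = [[1/2, -3/2, 0], [-7/2, 13/2, 1], [5/2, -9/2, -1]].
det P = 5; the adjugate gives P⁻¹ = [[-1, 1/5, 8/5], [1, 0, -1], [-1, 2/5, 6/5]].
K⁻¹L = [[-5, -15, -10], [4, 11, 3], [-4, -12, -3]].
M = (K⁻¹L)P⁻¹ = [[0, -5, -5], [4, 2, -1], [-5, -2, 2]].

4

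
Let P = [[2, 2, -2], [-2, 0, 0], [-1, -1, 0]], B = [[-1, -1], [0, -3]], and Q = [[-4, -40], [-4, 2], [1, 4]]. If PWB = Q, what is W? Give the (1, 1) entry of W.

-2

Left-multiply by P⁻¹ and right-multiply by B⁻¹: W = P⁻¹QB⁻¹.
P has determinant -4; P⁻¹ = [[0, -1/2, 0], [0, 1/2, -1], [-1/2, 0, -1]].
det B = 3, so B⁻¹ = [[-1, 1/3], [0, -1/3]].
P⁻¹Q = [[2, -1], [-3, -3], [1, 16]].
W = (P⁻¹Q)B⁻¹ = [[-2, 1], [3, 0], [-1, -5]].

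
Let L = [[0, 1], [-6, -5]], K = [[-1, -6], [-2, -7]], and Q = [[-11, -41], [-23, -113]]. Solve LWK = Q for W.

Left-multiply by L⁻¹ and right-multiply by K⁻¹: W = L⁻¹QK⁻¹.
L has determinant 6; L⁻¹ = [[-5/6, -1/6], [1, 0]].
K has determinant -5; K⁻¹ = [[7/5, -6/5], [-2/5, 1/5]].
L⁻¹Q = [[13, 53], [-11, -41]].
W = (L⁻¹Q)K⁻¹ = [[-3, -5], [1, 5]].

W = [[-3, -5], [1, 5]]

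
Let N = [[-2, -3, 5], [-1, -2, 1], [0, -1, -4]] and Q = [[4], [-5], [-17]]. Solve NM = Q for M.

N is on the left of M, so left-multiply by N⁻¹: M = N⁻¹Q.
det N = -1, so N⁻¹ = [[-9, 17, -7], [4, -8, 3], [-1, 2, -1]].
M = N⁻¹Q = [[-9, 17, -7], [4, -8, 3], [-1, 2, -1]] · [[4], [-5], [-17]] = [[-2], [5], [3]].

M = [[-2], [5], [3]]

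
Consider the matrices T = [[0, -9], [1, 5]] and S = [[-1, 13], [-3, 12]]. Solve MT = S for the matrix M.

M = [[-2, -1], [-3, -3]]

T is on the right of M, so right-multiply by T⁻¹: M = ST⁻¹.
T has determinant 9; T⁻¹ = [[5/9, 1], [-1/9, 0]].
M = ST⁻¹ = [[-1, 13], [-3, 12]] · [[5/9, 1], [-1/9, 0]] = [[-2, -1], [-3, -3]].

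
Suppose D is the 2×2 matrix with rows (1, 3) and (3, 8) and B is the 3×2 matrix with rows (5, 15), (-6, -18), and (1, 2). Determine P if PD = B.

D is on the right of P, so right-multiply by D⁻¹: P = BD⁻¹.
det D = -1, so D⁻¹ = [[-8, 3], [3, -1]].
P = BD⁻¹ = [[5, 15], [-6, -18], [1, 2]] · [[-8, 3], [3, -1]] = [[5, 0], [-6, 0], [-2, 1]].

P = [[5, 0], [-6, 0], [-2, 1]]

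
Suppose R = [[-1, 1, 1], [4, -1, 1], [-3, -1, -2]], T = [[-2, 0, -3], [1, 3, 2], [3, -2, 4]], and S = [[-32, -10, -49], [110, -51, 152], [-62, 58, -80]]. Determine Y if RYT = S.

Y = [[-3, 1, 5], [3, -1, -3], [1, -4, 4]]

Y = R⁻¹ST⁻¹ (apply R⁻¹ on the left and T⁻¹ on the right).
det R = -5, so R⁻¹ = [[-3/5, -1/5, -2/5], [-1, -1, -1], [7/5, 4/5, 3/5]].
det T = 1, so T⁻¹ = [[16, 6, 9], [2, 1, 1], [-11, -4, -6]].
R⁻¹S = [[22, -7, 31], [-16, 3, -23], [6, -20, 5]].
Y = (R⁻¹S)T⁻¹ = [[-3, 1, 5], [3, -1, -3], [1, -4, 4]].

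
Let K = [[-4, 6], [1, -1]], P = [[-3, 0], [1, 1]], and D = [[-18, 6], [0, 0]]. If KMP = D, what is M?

M = [[4, 3], [4, 3]]

Isolating M: multiply by K⁻¹ from the left and P⁻¹ from the right, so M = K⁻¹DP⁻¹.
K has determinant -2; K⁻¹ = [[1/2, 3], [1/2, 2]].
det P = -3, so P⁻¹ = [[-1/3, 0], [1/3, 1]].
K⁻¹D = [[-9, 3], [-9, 3]].
M = (K⁻¹D)P⁻¹ = [[4, 3], [4, 3]].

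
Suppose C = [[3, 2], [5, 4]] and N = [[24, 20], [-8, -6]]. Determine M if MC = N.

Since C sits to the right of M, M = NC⁻¹.
det C = 2, so C⁻¹ = [[2, -1], [-5/2, 3/2]].
M = NC⁻¹ = [[24, 20], [-8, -6]] · [[2, -1], [-5/2, 3/2]] = [[-2, 6], [-1, -1]].

M = [[-2, 6], [-1, -1]]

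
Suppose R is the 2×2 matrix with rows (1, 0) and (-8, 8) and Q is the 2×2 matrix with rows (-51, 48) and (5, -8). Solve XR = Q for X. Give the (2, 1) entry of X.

-3

Right-multiplying both sides by R⁻¹ gives X = QR⁻¹.
det R = 8; the adjugate gives R⁻¹ = [[1, 0], [1, 1/8]].
X = QR⁻¹ = [[-51, 48], [5, -8]] · [[1, 0], [1, 1/8]] = [[-3, 6], [-3, -1]].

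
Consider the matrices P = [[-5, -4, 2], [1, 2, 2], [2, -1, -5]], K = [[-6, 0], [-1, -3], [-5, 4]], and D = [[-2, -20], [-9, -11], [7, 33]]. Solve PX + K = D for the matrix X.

X = [[0, 2], [-2, 0], [-2, -5]]

PX = D − K = [[4, -20], [-8, -8], [12, 29]].
Left-multiplying both sides by P⁻¹ gives X = P⁻¹(D − K).
det P = -6; the adjugate gives P⁻¹ = [[4/3, 11/3, 2], [-3/2, -7/2, -2], [5/6, 13/6, 1]].
X = P⁻¹(D − K) = [[0, 2], [-2, 0], [-2, -5]].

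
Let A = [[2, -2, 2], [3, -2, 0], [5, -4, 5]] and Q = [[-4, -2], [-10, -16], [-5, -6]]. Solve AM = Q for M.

M = [[0, -6], [5, -1], [3, 4]]

Since A multiplies M on the left, M = A⁻¹Q.
det A = 6, so A⁻¹ = [[-5/3, 1/3, 2/3], [-5/2, 0, 1], [-1/3, -1/3, 1/3]].
M = A⁻¹Q = [[-5/3, 1/3, 2/3], [-5/2, 0, 1], [-1/3, -1/3, 1/3]] · [[-4, -2], [-10, -16], [-5, -6]] = [[0, -6], [5, -1], [3, 4]].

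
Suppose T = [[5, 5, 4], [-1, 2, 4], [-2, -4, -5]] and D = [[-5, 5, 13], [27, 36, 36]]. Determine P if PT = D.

P = [[-3, 0, -5], [6, 3, 0]]

T is on the right of P, so right-multiply by T⁻¹: P = DT⁻¹.
det T = -3, so T⁻¹ = [[-2, -3, -4], [13/3, 17/3, 8], [-8/3, -10/3, -5]].
P = DT⁻¹ = [[-5, 5, 13], [27, 36, 36]] · [[-2, -3, -4], [13/3, 17/3, 8], [-8/3, -10/3, -5]] = [[-3, 0, -5], [6, 3, 0]].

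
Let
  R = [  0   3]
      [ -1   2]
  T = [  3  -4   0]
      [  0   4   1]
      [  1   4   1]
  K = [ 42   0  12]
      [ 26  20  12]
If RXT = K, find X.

X = [[1, -3, -1], [4, 2, 2]]

Isolating X: multiply by R⁻¹ from the left and T⁻¹ from the right, so X = R⁻¹KT⁻¹.
det R = 3; the adjugate gives R⁻¹ = [[2/3, -1], [1/3, 0]].
det T = -4; the adjugate gives T⁻¹ = [[0, -1, 1], [-1/4, -3/4, 3/4], [1, 4, -3]].
R⁻¹K = [[2, -20, -4], [14, 0, 4]].
X = (R⁻¹K)T⁻¹ = [[1, -3, -1], [4, 2, 2]].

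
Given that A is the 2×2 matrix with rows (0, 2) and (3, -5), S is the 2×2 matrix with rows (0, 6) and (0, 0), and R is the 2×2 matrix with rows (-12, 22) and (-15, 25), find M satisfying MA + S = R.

M = [[-2, -4], [0, -5]]

MA = R − S = [[-12, 16], [-15, 25]].
A is on the right of M, so right-multiply by A⁻¹: M = (R − S)A⁻¹.
det A = -6, so A⁻¹ = [[5/6, 1/3], [1/2, 0]].
M = (R − S)A⁻¹ = [[-2, -4], [0, -5]].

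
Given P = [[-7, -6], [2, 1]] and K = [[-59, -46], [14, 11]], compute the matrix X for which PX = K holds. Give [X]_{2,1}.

4

P is on the left of X, so left-multiply by P⁻¹: X = P⁻¹K.
P has determinant 5; P⁻¹ = [[1/5, 6/5], [-2/5, -7/5]].
X = P⁻¹K = [[1/5, 6/5], [-2/5, -7/5]] · [[-59, -46], [14, 11]] = [[5, 4], [4, 3]].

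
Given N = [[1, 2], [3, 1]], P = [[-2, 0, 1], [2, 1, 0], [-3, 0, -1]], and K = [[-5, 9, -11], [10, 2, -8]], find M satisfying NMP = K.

M = [[-2, -1, -1], [0, 5, 5]]

M = N⁻¹KP⁻¹ (apply N⁻¹ on the left and P⁻¹ on the right).
N has determinant -5; N⁻¹ = [[-1/5, 2/5], [3/5, -1/5]].
det P = 5; the adjugate gives P⁻¹ = [[-1/5, 0, -1/5], [2/5, 1, 2/5], [3/5, 0, -2/5]].
N⁻¹K = [[5, -1, -1], [-5, 5, -5]].
M = (N⁻¹K)P⁻¹ = [[-2, -1, -1], [0, 5, 5]].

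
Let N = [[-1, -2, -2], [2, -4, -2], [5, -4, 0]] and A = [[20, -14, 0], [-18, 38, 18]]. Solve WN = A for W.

Right-multiplying both sides by N⁻¹ gives W = AN⁻¹.
N has determinant 4; N⁻¹ = [[-2, 2, -1], [-5/2, 5/2, -3/2], [3, -7/2, 2]].
W = AN⁻¹ = [[20, -14, 0], [-18, 38, 18]] · [[-2, 2, -1], [-5/2, 5/2, -3/2], [3, -7/2, 2]] = [[-5, 5, 1], [-5, -4, -3]].

W = [[-5, 5, 1], [-5, -4, -3]]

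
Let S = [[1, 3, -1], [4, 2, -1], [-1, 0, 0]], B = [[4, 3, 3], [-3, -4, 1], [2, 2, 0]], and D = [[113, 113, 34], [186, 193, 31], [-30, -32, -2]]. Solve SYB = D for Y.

Y = [[2, -4, 5], [4, -3, -4], [-3, 4, -4]]

Isolating Y: multiply by S⁻¹ from the left and B⁻¹ from the right, so Y = S⁻¹DB⁻¹.
det S = 1, so S⁻¹ = [[0, 0, -1], [1, -1, -3], [2, -3, -10]].
det B = 4; the adjugate gives B⁻¹ = [[-1/2, 3/2, 15/4], [1/2, -3/2, -13/4], [1/2, -1/2, -7/4]].
S⁻¹D = [[30, 32, 2], [17, 16, 9], [-32, -33, -5]].
Y = (S⁻¹D)B⁻¹ = [[2, -4, 5], [4, -3, -4], [-3, 4, -4]].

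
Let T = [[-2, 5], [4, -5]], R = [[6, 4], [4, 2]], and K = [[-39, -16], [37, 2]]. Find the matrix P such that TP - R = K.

P = [[4, -4], [-5, -4]]

TP = K + R = [[-33, -12], [41, 4]].
Left-multiplying both sides by T⁻¹ gives P = T⁻¹(K + R).
det T = -10; the adjugate gives T⁻¹ = [[1/2, 1/2], [2/5, 1/5]].
P = T⁻¹(K + R) = [[4, -4], [-5, -4]].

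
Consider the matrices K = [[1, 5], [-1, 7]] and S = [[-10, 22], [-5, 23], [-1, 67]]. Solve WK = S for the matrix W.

K is on the right of W, so right-multiply by K⁻¹: W = SK⁻¹.
det K = 12; the adjugate gives K⁻¹ = [[7/12, -5/12], [1/12, 1/12]].
W = SK⁻¹ = [[-10, 22], [-5, 23], [-1, 67]] · [[7/12, -5/12], [1/12, 1/12]] = [[-4, 6], [-1, 4], [5, 6]].

W = [[-4, 6], [-1, 4], [5, 6]]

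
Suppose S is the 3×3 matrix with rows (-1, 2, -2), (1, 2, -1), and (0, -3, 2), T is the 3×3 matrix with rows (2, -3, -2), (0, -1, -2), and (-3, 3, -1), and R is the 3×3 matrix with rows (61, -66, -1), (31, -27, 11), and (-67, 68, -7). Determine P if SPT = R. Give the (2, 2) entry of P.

Left-multiply by S⁻¹ and right-multiply by T⁻¹: P = S⁻¹RT⁻¹.
det S = 1, so S⁻¹ = [[1, 2, 2], [-2, -2, -3], [-3, -3, -4]].
det T = 2; the adjugate gives T⁻¹ = [[7/2, -9/2, 2], [3, -4, 2], [-3/2, 3/2, -1]].
S⁻¹R = [[-11, 16, 7], [17, -18, 1], [-8, 7, -2]].
P = (S⁻¹R)T⁻¹ = [[-1, -4, 3], [4, -3, -3], [-4, 5, 0]].

-3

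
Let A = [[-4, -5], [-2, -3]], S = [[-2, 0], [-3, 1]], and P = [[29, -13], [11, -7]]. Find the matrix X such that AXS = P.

Left-multiply by A⁻¹ and right-multiply by S⁻¹: X = A⁻¹PS⁻¹.
det A = 2, so A⁻¹ = [[-3/2, 5/2], [1, -2]].
det S = -2; the adjugate gives S⁻¹ = [[-1/2, 0], [-3/2, 1]].
A⁻¹P = [[-16, 2], [7, 1]].
X = (A⁻¹P)S⁻¹ = [[5, 2], [-5, 1]].

X = [[5, 2], [-5, 1]]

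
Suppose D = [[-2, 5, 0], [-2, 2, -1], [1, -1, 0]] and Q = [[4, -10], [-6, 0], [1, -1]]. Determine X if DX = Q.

X = [[3, -5], [2, -4], [4, 2]]

Since D multiplies X on the left, X = D⁻¹Q.
det D = -3, so D⁻¹ = [[1/3, 0, 5/3], [1/3, 0, 2/3], [0, -1, -2]].
X = D⁻¹Q = [[1/3, 0, 5/3], [1/3, 0, 2/3], [0, -1, -2]] · [[4, -10], [-6, 0], [1, -1]] = [[3, -5], [2, -4], [4, 2]].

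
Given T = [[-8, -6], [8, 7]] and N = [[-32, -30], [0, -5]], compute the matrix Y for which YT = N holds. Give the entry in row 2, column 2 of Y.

Since T sits to the right of Y, Y = NT⁻¹.
det T = -8; the adjugate gives T⁻¹ = [[-7/8, -3/4], [1, 1]].
Y = NT⁻¹ = [[-32, -30], [0, -5]] · [[-7/8, -3/4], [1, 1]] = [[-2, -6], [-5, -5]].

-5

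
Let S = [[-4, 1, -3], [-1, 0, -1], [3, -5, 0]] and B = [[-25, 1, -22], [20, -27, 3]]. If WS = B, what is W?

W = [[6, 4, 1], [-2, 3, 5]]

Right-multiplying both sides by S⁻¹ gives W = BS⁻¹.
det S = 2, so S⁻¹ = [[-5/2, 15/2, -1/2], [-3/2, 9/2, -1/2], [5/2, -17/2, 1/2]].
W = BS⁻¹ = [[-25, 1, -22], [20, -27, 3]] · [[-5/2, 15/2, -1/2], [-3/2, 9/2, -1/2], [5/2, -17/2, 1/2]] = [[6, 4, 1], [-2, 3, 5]].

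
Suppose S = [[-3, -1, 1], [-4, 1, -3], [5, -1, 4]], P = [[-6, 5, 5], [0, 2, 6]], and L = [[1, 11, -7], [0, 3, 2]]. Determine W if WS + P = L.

WS = L − P = [[7, 6, -12], [0, 1, -4]].
Since S sits to the right of W, W = (L − P)S⁻¹.
S has determinant -5; S⁻¹ = [[-1/5, -3/5, -2/5], [-1/5, 17/5, 13/5], [1/5, 8/5, 7/5]].
W = (L − P)S⁻¹ = [[-5, -3, -4], [-1, -3, -3]].

W = [[-5, -3, -4], [-1, -3, -3]]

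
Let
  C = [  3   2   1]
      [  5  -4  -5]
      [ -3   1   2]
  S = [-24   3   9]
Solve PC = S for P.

P = [[-4, -3, -1]]

Right-multiplying both sides by C⁻¹ gives P = SC⁻¹.
det C = -6; the adjugate gives C⁻¹ = [[1/2, 1/2, 1], [-5/6, -3/2, -10/3], [7/6, 3/2, 11/3]].
P = SC⁻¹ = [[-24, 3, 9]] · [[1/2, 1/2, 1], [-5/6, -3/2, -10/3], [7/6, 3/2, 11/3]] = [[-4, -3, -1]].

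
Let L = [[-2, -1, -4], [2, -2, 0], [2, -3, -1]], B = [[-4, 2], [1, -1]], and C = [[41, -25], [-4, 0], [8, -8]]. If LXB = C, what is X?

X = L⁻¹CB⁻¹ (apply L⁻¹ on the left and B⁻¹ on the right).
L has determinant 2; L⁻¹ = [[1, 11/2, -4], [1, 5, -4], [-1, -4, 3]].
det B = 2; the adjugate gives B⁻¹ = [[-1/2, -1], [-1/2, -2]].
L⁻¹C = [[-13, 7], [-11, 7], [-1, 1]].
X = (L⁻¹C)B⁻¹ = [[3, -1], [2, -3], [0, -1]].

X = [[3, -1], [2, -3], [0, -1]]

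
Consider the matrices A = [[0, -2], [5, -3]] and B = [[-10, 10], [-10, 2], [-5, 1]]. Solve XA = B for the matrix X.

X = [[-2, -2], [2, -2], [1, -1]]

Right-multiplying both sides by A⁻¹ gives X = BA⁻¹.
det A = 10, so A⁻¹ = [[-3/10, 1/5], [-1/2, 0]].
X = BA⁻¹ = [[-10, 10], [-10, 2], [-5, 1]] · [[-3/10, 1/5], [-1/2, 0]] = [[-2, -2], [2, -2], [1, -1]].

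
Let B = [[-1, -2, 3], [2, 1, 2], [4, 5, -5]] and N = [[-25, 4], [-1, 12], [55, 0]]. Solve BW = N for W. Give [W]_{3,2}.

Since B multiplies W on the left, W = B⁻¹N.
det B = -3; the adjugate gives B⁻¹ = [[5, -5/3, 7/3], [-6, 7/3, -8/3], [-2, 1, -1]].
W = B⁻¹N = [[5, -5/3, 7/3], [-6, 7/3, -8/3], [-2, 1, -1]] · [[-25, 4], [-1, 12], [55, 0]] = [[5, 0], [1, 4], [-6, 4]].

4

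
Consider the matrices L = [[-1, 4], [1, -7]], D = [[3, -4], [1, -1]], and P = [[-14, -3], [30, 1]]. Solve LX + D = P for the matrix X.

LX = P − D = [[-17, 1], [29, 2]].
Since L multiplies X on the left, X = L⁻¹(P − D).
det L = 3; the adjugate gives L⁻¹ = [[-7/3, -4/3], [-1/3, -1/3]].
X = L⁻¹(P − D) = [[1, -5], [-4, -1]].

X = [[1, -5], [-4, -1]]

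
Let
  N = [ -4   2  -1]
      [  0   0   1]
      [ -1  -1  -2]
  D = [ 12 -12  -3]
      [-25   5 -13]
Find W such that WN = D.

W = [[-4, 1, 4], [5, 2, 5]]

Since N sits to the right of W, W = DN⁻¹.
det N = -6; the adjugate gives N⁻¹ = [[-1/6, -5/6, -1/3], [1/6, -7/6, -2/3], [0, 1, 0]].
W = DN⁻¹ = [[12, -12, -3], [-25, 5, -13]] · [[-1/6, -5/6, -1/3], [1/6, -7/6, -2/3], [0, 1, 0]] = [[-4, 1, 4], [5, 2, 5]].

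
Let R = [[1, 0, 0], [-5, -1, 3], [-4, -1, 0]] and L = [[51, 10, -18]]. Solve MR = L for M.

M = [[5, -6, -4]]

Since R sits to the right of M, M = LR⁻¹.
det R = 3; the adjugate gives R⁻¹ = [[1, 0, 0], [-4, 0, -1], [1/3, 1/3, -1/3]].
M = LR⁻¹ = [[51, 10, -18]] · [[1, 0, 0], [-4, 0, -1], [1/3, 1/3, -1/3]] = [[5, -6, -4]].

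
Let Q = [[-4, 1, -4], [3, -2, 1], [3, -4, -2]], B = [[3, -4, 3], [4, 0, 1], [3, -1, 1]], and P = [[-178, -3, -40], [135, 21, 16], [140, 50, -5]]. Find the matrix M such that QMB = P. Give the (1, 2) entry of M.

M = Q⁻¹PB⁻¹ (apply Q⁻¹ on the left and B⁻¹ on the right).
det Q = 1; the adjugate gives Q⁻¹ = [[8, 18, -7], [9, 20, -8], [-6, -13, 5]].
B has determinant -5; B⁻¹ = [[-1/5, -1/5, 4/5], [1/5, 6/5, -9/5], [4/5, 9/5, -16/5]].
Q⁻¹P = [[26, 4, 3], [-22, -7, 0], [13, -5, 7]].
M = (Q⁻¹P)B⁻¹ = [[-2, 5, 4], [3, -4, -5], [2, 4, -3]].

5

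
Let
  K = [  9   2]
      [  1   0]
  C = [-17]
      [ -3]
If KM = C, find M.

M = [[-3], [5]]

Left-multiplying both sides by K⁻¹ gives M = K⁻¹C.
K has determinant -2; K⁻¹ = [[0, 1], [1/2, -9/2]].
M = K⁻¹C = [[0, 1], [1/2, -9/2]] · [[-17], [-3]] = [[-3], [5]].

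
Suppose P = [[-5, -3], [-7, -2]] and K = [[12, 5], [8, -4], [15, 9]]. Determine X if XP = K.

X = [[-1, -1], [4, -4], [-3, 0]]

Since P sits to the right of X, X = KP⁻¹.
det P = -11; the adjugate gives P⁻¹ = [[2/11, -3/11], [-7/11, 5/11]].
X = KP⁻¹ = [[12, 5], [8, -4], [15, 9]] · [[2/11, -3/11], [-7/11, 5/11]] = [[-1, -1], [4, -4], [-3, 0]].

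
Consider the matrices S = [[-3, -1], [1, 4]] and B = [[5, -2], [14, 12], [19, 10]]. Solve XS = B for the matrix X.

Since S sits to the right of X, X = BS⁻¹.
det S = -11, so S⁻¹ = [[-4/11, -1/11], [1/11, 3/11]].
X = BS⁻¹ = [[5, -2], [14, 12], [19, 10]] · [[-4/11, -1/11], [1/11, 3/11]] = [[-2, -1], [-4, 2], [-6, 1]].

X = [[-2, -1], [-4, 2], [-6, 1]]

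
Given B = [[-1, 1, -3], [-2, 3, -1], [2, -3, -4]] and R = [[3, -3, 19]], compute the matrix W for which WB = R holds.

W = [[-3, -2, -2]]

Since B sits to the right of W, W = RB⁻¹.
det B = 5; the adjugate gives B⁻¹ = [[-3, 13/5, 8/5], [-2, 2, 1], [0, -1/5, -1/5]].
W = RB⁻¹ = [[3, -3, 19]] · [[-3, 13/5, 8/5], [-2, 2, 1], [0, -1/5, -1/5]] = [[-3, -2, -2]].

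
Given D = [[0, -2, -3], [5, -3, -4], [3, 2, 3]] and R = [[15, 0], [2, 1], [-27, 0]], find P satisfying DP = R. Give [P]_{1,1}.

-4

D is on the left of P, so left-multiply by D⁻¹: P = D⁻¹R.
D has determinant -3; D⁻¹ = [[1/3, 0, 1/3], [9, -3, 5], [-19/3, 2, -10/3]].
P = D⁻¹R = [[1/3, 0, 1/3], [9, -3, 5], [-19/3, 2, -10/3]] · [[15, 0], [2, 1], [-27, 0]] = [[-4, 0], [-6, -3], [-1, 2]].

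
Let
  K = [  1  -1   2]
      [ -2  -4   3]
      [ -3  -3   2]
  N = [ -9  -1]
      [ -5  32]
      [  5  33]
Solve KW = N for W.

W = [[-6, -6], [5, -5], [1, 0]]

Since K multiplies W on the left, W = K⁻¹N.
det K = -6; the adjugate gives K⁻¹ = [[-1/6, 2/3, -5/6], [5/6, -4/3, 7/6], [1, -1, 1]].
W = K⁻¹N = [[-1/6, 2/3, -5/6], [5/6, -4/3, 7/6], [1, -1, 1]] · [[-9, -1], [-5, 32], [5, 33]] = [[-6, -6], [5, -5], [1, 0]].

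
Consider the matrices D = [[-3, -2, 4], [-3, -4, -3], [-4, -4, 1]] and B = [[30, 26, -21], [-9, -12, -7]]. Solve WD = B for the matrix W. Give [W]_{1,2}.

1

Since D sits to the right of W, W = BD⁻¹.
det D = 2, so D⁻¹ = [[-8, -7, 11], [15/2, 13/2, -21/2], [-2, -2, 3]].
W = BD⁻¹ = [[30, 26, -21], [-9, -12, -7]] · [[-8, -7, 11], [15/2, 13/2, -21/2], [-2, -2, 3]] = [[-3, 1, -6], [-4, -1, 6]].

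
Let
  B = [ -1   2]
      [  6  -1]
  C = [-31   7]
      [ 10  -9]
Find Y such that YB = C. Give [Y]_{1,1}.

1

Right-multiplying both sides by B⁻¹ gives Y = CB⁻¹.
det B = -11, so B⁻¹ = [[1/11, 2/11], [6/11, 1/11]].
Y = CB⁻¹ = [[-31, 7], [10, -9]] · [[1/11, 2/11], [6/11, 1/11]] = [[1, -5], [-4, 1]].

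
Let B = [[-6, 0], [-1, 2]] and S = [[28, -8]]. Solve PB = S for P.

Right-multiplying both sides by B⁻¹ gives P = SB⁻¹.
B has determinant -12; B⁻¹ = [[-1/6, 0], [-1/12, 1/2]].
P = SB⁻¹ = [[28, -8]] · [[-1/6, 0], [-1/12, 1/2]] = [[-4, -4]].

P = [[-4, -4]]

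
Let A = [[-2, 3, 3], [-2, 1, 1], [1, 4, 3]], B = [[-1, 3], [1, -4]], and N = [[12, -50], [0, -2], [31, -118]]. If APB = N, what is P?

Left-multiply by A⁻¹ and right-multiply by B⁻¹: P = A⁻¹NB⁻¹.
det A = -4; the adjugate gives A⁻¹ = [[1/4, -3/4, 0], [-7/4, 9/4, 1], [9/4, -11/4, -1]].
det B = 1, so B⁻¹ = [[-4, -3], [-1, -1]].
A⁻¹N = [[3, -11], [10, -35], [-4, 11]].
P = (A⁻¹N)B⁻¹ = [[-1, 2], [-5, 5], [5, 1]].

P = [[-1, 2], [-5, 5], [5, 1]]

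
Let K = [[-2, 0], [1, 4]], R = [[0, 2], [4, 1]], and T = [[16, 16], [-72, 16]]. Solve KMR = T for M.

Left-multiply by K⁻¹ and right-multiply by R⁻¹: M = K⁻¹TR⁻¹.
det K = -8, so K⁻¹ = [[-1/2, 0], [1/8, 1/4]].
det R = -8; the adjugate gives R⁻¹ = [[-1/8, 1/4], [1/2, 0]].
K⁻¹T = [[-8, -8], [-16, 6]].
M = (K⁻¹T)R⁻¹ = [[-3, -2], [5, -4]].

M = [[-3, -2], [5, -4]]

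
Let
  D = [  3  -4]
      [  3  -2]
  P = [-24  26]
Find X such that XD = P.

X = [[-5, -3]]

Right-multiplying both sides by D⁻¹ gives X = PD⁻¹.
det D = 6, so D⁻¹ = [[-1/3, 2/3], [-1/2, 1/2]].
X = PD⁻¹ = [[-24, 26]] · [[-1/3, 2/3], [-1/2, 1/2]] = [[-5, -3]].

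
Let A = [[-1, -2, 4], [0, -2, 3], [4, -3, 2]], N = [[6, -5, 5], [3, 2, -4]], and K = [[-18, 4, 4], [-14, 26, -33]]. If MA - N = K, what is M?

M = [[0, 5, -3], [-5, -3, -4]]

MA = K + N = [[-12, -1, 9], [-11, 28, -37]].
Since A sits to the right of M, M = (K + N)A⁻¹.
A has determinant 3; A⁻¹ = [[5/3, -8/3, 2/3], [4, -6, 1], [8/3, -11/3, 2/3]].
M = (K + N)A⁻¹ = [[0, 5, -3], [-5, -3, -4]].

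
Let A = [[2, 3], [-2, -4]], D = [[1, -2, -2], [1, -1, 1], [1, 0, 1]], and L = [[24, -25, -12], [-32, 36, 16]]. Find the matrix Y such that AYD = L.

Y = [[0, -4, 4], [4, 3, 1]]

Left-multiply by A⁻¹ and right-multiply by D⁻¹: Y = A⁻¹LD⁻¹.
det A = -2; the adjugate gives A⁻¹ = [[2, 3/2], [-1, -1]].
det D = -3, so D⁻¹ = [[1/3, -2/3, 4/3], [0, -1, 1], [-1/3, 2/3, -1/3]].
A⁻¹L = [[0, 4, 0], [8, -11, -4]].
Y = (A⁻¹L)D⁻¹ = [[0, -4, 4], [4, 3, 1]].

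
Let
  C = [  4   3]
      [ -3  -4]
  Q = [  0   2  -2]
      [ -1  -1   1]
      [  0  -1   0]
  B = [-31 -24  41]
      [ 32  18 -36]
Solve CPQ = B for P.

P = [[-2, 4, -2], [1, 5, -3]]

Isolating P: multiply by C⁻¹ from the left and Q⁻¹ from the right, so P = C⁻¹BQ⁻¹.
C has determinant -7; C⁻¹ = [[4/7, 3/7], [-3/7, -4/7]].
Q has determinant -2; Q⁻¹ = [[-1/2, -1, 0], [0, 0, -1], [-1/2, 0, -1]].
C⁻¹B = [[-4, -6, 8], [-5, 0, 3]].
P = (C⁻¹B)Q⁻¹ = [[-2, 4, -2], [1, 5, -3]].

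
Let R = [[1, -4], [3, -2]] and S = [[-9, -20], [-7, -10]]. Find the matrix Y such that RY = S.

Since R multiplies Y on the left, Y = R⁻¹S.
R has determinant 10; R⁻¹ = [[-1/5, 2/5], [-3/10, 1/10]].
Y = R⁻¹S = [[-1/5, 2/5], [-3/10, 1/10]] · [[-9, -20], [-7, -10]] = [[-1, 0], [2, 5]].

Y = [[-1, 0], [2, 5]]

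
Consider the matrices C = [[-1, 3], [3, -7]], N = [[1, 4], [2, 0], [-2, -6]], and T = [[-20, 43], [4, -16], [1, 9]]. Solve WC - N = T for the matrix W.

WC = T + N = [[-19, 47], [6, -16], [-1, 3]].
Since C sits to the right of W, W = (T + N)C⁻¹.
det C = -2; the adjugate gives C⁻¹ = [[7/2, 3/2], [3/2, 1/2]].
W = (T + N)C⁻¹ = [[4, -5], [-3, 1], [1, 0]].

W = [[4, -5], [-3, 1], [1, 0]]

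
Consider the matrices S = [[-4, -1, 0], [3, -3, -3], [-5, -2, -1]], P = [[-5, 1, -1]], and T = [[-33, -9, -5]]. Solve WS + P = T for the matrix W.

WS = T − P = [[-28, -10, -4]].
Since S sits to the right of W, W = (T − P)S⁻¹.
det S = -6, so S⁻¹ = [[1/2, 1/6, -1/2], [-3, -2/3, 2], [7/2, 1/2, -5/2]].
W = (T − P)S⁻¹ = [[2, 0, 4]].

W = [[2, 0, 4]]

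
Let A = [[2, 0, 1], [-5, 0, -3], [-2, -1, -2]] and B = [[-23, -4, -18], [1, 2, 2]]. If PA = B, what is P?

A is on the right of P, so right-multiply by A⁻¹: P = BA⁻¹.
det A = -1, so A⁻¹ = [[3, 1, 0], [4, 2, -1], [-5, -2, 0]].
P = BA⁻¹ = [[-23, -4, -18], [1, 2, 2]] · [[3, 1, 0], [4, 2, -1], [-5, -2, 0]] = [[5, 5, 4], [1, 1, -2]].

P = [[5, 5, 4], [1, 1, -2]]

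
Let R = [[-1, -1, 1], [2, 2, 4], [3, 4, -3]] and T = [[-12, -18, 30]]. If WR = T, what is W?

Right-multiplying both sides by R⁻¹ gives W = TR⁻¹.
R has determinant 6; R⁻¹ = [[-11/3, 1/6, -1], [3, 0, 1], [1/3, 1/6, 0]].
W = TR⁻¹ = [[-12, -18, 30]] · [[-11/3, 1/6, -1], [3, 0, 1], [1/3, 1/6, 0]] = [[0, 3, -6]].

W = [[0, 3, -6]]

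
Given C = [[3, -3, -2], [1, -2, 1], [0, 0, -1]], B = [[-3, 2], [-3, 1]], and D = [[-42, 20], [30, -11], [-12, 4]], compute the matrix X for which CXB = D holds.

X = [[5, 5], [3, 5], [0, -4]]

X = C⁻¹DB⁻¹ (apply C⁻¹ on the left and B⁻¹ on the right).
C has determinant 3; C⁻¹ = [[2/3, -1, -7/3], [1/3, -1, -5/3], [0, 0, -1]].
B has determinant 3; B⁻¹ = [[1/3, -2/3], [1, -1]].
C⁻¹D = [[-30, 15], [-24, 11], [12, -4]].
X = (C⁻¹D)B⁻¹ = [[5, 5], [3, 5], [0, -4]].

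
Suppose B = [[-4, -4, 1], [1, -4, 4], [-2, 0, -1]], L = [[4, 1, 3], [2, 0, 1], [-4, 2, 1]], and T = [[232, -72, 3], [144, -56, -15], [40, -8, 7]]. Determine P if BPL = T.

P = [[-2, -2, 5], [0, -2, 4], [2, -2, -5]]

Left-multiply by B⁻¹ and right-multiply by L⁻¹: P = B⁻¹TL⁻¹.
B has determinant 4; B⁻¹ = [[1, -1, -3], [-7/4, 3/2, 17/4], [-2, 2, 5]].
det L = -2, so L⁻¹ = [[1, -5/2, -1/2], [3, -8, -1], [-2, 6, 1]].
B⁻¹T = [[-32, 8, -3], [-20, 8, 2], [24, -8, -1]].
P = (B⁻¹T)L⁻¹ = [[-2, -2, 5], [0, -2, 4], [2, -2, -5]].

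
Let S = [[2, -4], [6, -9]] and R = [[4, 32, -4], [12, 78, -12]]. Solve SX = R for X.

S is on the left of X, so left-multiply by S⁻¹: X = S⁻¹R.
det S = 6; the adjugate gives S⁻¹ = [[-3/2, 2/3], [-1, 1/3]].
X = S⁻¹R = [[-3/2, 2/3], [-1, 1/3]] · [[4, 32, -4], [12, 78, -12]] = [[2, 4, -2], [0, -6, 0]].

X = [[2, 4, -2], [0, -6, 0]]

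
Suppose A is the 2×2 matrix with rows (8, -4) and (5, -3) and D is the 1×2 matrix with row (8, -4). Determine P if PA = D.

Since A sits to the right of P, P = DA⁻¹.
det A = -4; the adjugate gives A⁻¹ = [[3/4, -1], [5/4, -2]].
P = DA⁻¹ = [[8, -4]] · [[3/4, -1], [5/4, -2]] = [[1, 0]].

P = [[1, 0]]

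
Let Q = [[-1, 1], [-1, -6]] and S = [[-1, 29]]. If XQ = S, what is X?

X = [[5, -4]]

Since Q sits to the right of X, X = SQ⁻¹.
Q has determinant 7; Q⁻¹ = [[-6/7, -1/7], [1/7, -1/7]].
X = SQ⁻¹ = [[-1, 29]] · [[-6/7, -1/7], [1/7, -1/7]] = [[5, -4]].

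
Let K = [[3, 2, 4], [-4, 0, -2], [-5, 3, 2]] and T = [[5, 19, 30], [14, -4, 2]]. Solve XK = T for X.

Since K sits to the right of X, X = TK⁻¹.
det K = 6; the adjugate gives K⁻¹ = [[1, 4/3, -2/3], [3, 13/3, -5/3], [-2, -19/6, 4/3]].
X = TK⁻¹ = [[5, 19, 30], [14, -4, 2]] · [[1, 4/3, -2/3], [3, 13/3, -5/3], [-2, -19/6, 4/3]] = [[2, -6, 5], [-2, -5, 0]].

X = [[2, -6, 5], [-2, -5, 0]]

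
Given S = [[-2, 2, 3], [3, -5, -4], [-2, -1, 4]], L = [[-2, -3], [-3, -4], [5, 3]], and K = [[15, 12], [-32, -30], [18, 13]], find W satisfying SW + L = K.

W = [[2, -4], [3, 2], [5, 1]]

SW = K − L = [[17, 15], [-29, -26], [13, 10]].
Since S multiplies W on the left, W = S⁻¹(K − L).
det S = 1, so S⁻¹ = [[-24, -11, 7], [-4, -2, 1], [-13, -6, 4]].
W = S⁻¹(K − L) = [[2, -4], [3, 2], [5, 1]].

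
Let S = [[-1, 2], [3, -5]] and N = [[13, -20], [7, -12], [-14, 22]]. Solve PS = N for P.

S is on the right of P, so right-multiply by S⁻¹: P = NS⁻¹.
S has determinant -1; S⁻¹ = [[5, 2], [3, 1]].
P = NS⁻¹ = [[13, -20], [7, -12], [-14, 22]] · [[5, 2], [3, 1]] = [[5, 6], [-1, 2], [-4, -6]].

P = [[5, 6], [-1, 2], [-4, -6]]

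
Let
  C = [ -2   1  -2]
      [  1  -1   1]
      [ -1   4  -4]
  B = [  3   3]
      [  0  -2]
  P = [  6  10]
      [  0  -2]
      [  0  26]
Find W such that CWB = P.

Left-multiply by C⁻¹ and right-multiply by B⁻¹: W = C⁻¹PB⁻¹.
det C = -3; the adjugate gives C⁻¹ = [[0, 4/3, 1/3], [-1, -2, 0], [-1, -7/3, -1/3]].
B has determinant -6; B⁻¹ = [[1/3, 1/2], [0, -1/2]].
C⁻¹P = [[0, 6], [-6, -6], [-6, -14]].
W = (C⁻¹P)B⁻¹ = [[0, -3], [-2, 0], [-2, 4]].

W = [[0, -3], [-2, 0], [-2, 4]]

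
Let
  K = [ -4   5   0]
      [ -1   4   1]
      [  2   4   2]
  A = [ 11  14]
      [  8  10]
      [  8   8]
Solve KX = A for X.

Since K multiplies X on the left, X = K⁻¹A.
det K = 4, so K⁻¹ = [[1, -5/2, 5/4], [1, -2, 1], [-3, 13/2, -11/4]].
X = K⁻¹A = [[1, -5/2, 5/4], [1, -2, 1], [-3, 13/2, -11/4]] · [[11, 14], [8, 10], [8, 8]] = [[1, -1], [3, 2], [-3, 1]].

X = [[1, -1], [3, 2], [-3, 1]]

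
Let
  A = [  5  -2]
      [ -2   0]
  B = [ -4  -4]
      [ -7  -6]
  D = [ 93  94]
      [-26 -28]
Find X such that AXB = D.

X = [[-5, 1], [0, 2]]

Left-multiply by A⁻¹ and right-multiply by B⁻¹: X = A⁻¹DB⁻¹.
det A = -4; the adjugate gives A⁻¹ = [[0, -1/2], [-1/2, -5/4]].
det B = -4; the adjugate gives B⁻¹ = [[3/2, -1], [-7/4, 1]].
A⁻¹D = [[13, 14], [-14, -12]].
X = (A⁻¹D)B⁻¹ = [[-5, 1], [0, 2]].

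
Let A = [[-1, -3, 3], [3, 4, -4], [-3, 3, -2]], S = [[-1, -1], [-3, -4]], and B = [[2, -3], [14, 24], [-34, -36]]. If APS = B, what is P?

Isolating P: multiply by A⁻¹ from the left and S⁻¹ from the right, so P = A⁻¹BS⁻¹.
A has determinant 5; A⁻¹ = [[4/5, 3/5, 0], [18/5, 11/5, 1], [21/5, 12/5, 1]].
S has determinant 1; S⁻¹ = [[-4, 1], [3, -1]].
A⁻¹B = [[10, 12], [4, 6], [8, 9]].
P = (A⁻¹B)S⁻¹ = [[-4, -2], [2, -2], [-5, -1]].

P = [[-4, -2], [2, -2], [-5, -1]]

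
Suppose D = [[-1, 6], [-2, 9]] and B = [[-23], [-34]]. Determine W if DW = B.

Since D multiplies W on the left, W = D⁻¹B.
det D = 3; the adjugate gives D⁻¹ = [[3, -2], [2/3, -1/3]].
W = D⁻¹B = [[3, -2], [2/3, -1/3]] · [[-23], [-34]] = [[-1], [-4]].

W = [[-1], [-4]]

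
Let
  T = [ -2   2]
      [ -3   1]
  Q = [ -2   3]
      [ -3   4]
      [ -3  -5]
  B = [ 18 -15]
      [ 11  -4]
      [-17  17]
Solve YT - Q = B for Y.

Y = [[-5, -2], [2, -4], [4, 4]]

YT = B + Q = [[16, -12], [8, 0], [-20, 12]].
Since T sits to the right of Y, Y = (B + Q)T⁻¹.
det T = 4; the adjugate gives T⁻¹ = [[1/4, -1/2], [3/4, -1/2]].
Y = (B + Q)T⁻¹ = [[-5, -2], [2, -4], [4, 4]].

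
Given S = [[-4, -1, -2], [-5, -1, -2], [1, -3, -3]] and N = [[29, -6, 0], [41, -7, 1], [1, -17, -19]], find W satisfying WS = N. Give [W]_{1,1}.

-5

S is on the right of W, so right-multiply by S⁻¹: W = NS⁻¹.
det S = -3, so S⁻¹ = [[1, -1, 0], [17/3, -14/3, -2/3], [-16/3, 13/3, 1/3]].
W = NS⁻¹ = [[29, -6, 0], [41, -7, 1], [1, -17, -19]] · [[1, -1, 0], [17/3, -14/3, -2/3], [-16/3, 13/3, 1/3]] = [[-5, -1, 4], [-4, -4, 5], [6, -4, 5]].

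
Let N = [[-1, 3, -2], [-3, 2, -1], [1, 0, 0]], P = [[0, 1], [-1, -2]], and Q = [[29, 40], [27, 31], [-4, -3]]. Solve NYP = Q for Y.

Y = [[5, 4], [-3, -5], [2, 5]]

Left-multiply by N⁻¹ and right-multiply by P⁻¹: Y = N⁻¹QP⁻¹.
det N = 1; the adjugate gives N⁻¹ = [[0, 0, 1], [-1, 2, 5], [-2, 3, 7]].
det P = 1, so P⁻¹ = [[-2, -1], [1, 0]].
N⁻¹Q = [[-4, -3], [5, 7], [-5, -8]].
Y = (N⁻¹Q)P⁻¹ = [[5, 4], [-3, -5], [2, 5]].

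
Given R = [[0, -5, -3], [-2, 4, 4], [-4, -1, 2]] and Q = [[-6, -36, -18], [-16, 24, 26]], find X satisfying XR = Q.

R is on the right of X, so right-multiply by R⁻¹: X = QR⁻¹.
det R = 6, so R⁻¹ = [[2, 13/6, -4/3], [-2, -2, 1], [3, 10/3, -5/3]].
X = QR⁻¹ = [[-6, -36, -18], [-16, 24, 26]] · [[2, 13/6, -4/3], [-2, -2, 1], [3, 10/3, -5/3]] = [[6, -1, 2], [-2, 4, 2]].

X = [[6, -1, 2], [-2, 4, 2]]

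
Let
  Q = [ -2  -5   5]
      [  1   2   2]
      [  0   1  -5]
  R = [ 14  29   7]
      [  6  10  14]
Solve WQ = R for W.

Since Q sits to the right of W, W = RQ⁻¹.
Q has determinant 4; Q⁻¹ = [[-3, -5, -5], [5/4, 5/2, 9/4], [1/4, 1/2, 1/4]].
W = RQ⁻¹ = [[14, 29, 7], [6, 10, 14]] · [[-3, -5, -5], [5/4, 5/2, 9/4], [1/4, 1/2, 1/4]] = [[-4, 6, -3], [-2, 2, -4]].

W = [[-4, 6, -3], [-2, 2, -4]]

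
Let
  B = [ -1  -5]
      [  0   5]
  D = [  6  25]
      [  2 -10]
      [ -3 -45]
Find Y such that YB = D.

Right-multiplying both sides by B⁻¹ gives Y = DB⁻¹.
B has determinant -5; B⁻¹ = [[-1, -1], [0, 1/5]].
Y = DB⁻¹ = [[6, 25], [2, -10], [-3, -45]] · [[-1, -1], [0, 1/5]] = [[-6, -1], [-2, -4], [3, -6]].

Y = [[-6, -1], [-2, -4], [3, -6]]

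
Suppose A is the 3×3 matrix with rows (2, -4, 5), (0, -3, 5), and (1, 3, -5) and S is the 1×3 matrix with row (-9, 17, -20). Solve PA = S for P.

Right-multiplying both sides by A⁻¹ gives P = SA⁻¹.
det A = -5, so A⁻¹ = [[0, 1, 1], [-1, 3, 2], [-3/5, 2, 6/5]].
P = SA⁻¹ = [[-9, 17, -20]] · [[0, 1, 1], [-1, 3, 2], [-3/5, 2, 6/5]] = [[-5, 2, 1]].

P = [[-5, 2, 1]]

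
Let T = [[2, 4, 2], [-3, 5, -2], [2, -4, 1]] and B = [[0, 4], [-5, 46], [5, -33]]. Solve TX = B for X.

Since T multiplies X on the left, X = T⁻¹B.
det T = -6; the adjugate gives T⁻¹ = [[1/2, 2, 3], [1/6, 1/3, 1/3], [-1/3, -8/3, -11/3]].
X = T⁻¹B = [[1/2, 2, 3], [1/6, 1/3, 1/3], [-1/3, -8/3, -11/3]] · [[0, 4], [-5, 46], [5, -33]] = [[5, -5], [0, 5], [-5, -3]].

X = [[5, -5], [0, 5], [-5, -3]]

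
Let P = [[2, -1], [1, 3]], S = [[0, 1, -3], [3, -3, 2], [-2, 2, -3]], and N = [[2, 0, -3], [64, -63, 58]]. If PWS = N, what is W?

Isolating W: multiply by P⁻¹ from the left and S⁻¹ from the right, so W = P⁻¹NS⁻¹.
P has determinant 7; P⁻¹ = [[3/7, 1/7], [-1/7, 2/7]].
det S = 5, so S⁻¹ = [[1, -3/5, -7/5], [1, -6/5, -9/5], [0, -2/5, -3/5]].
P⁻¹N = [[10, -9, 7], [18, -18, 17]].
W = (P⁻¹N)S⁻¹ = [[1, 2, -2], [0, 4, -3]].

W = [[1, 2, -2], [0, 4, -3]]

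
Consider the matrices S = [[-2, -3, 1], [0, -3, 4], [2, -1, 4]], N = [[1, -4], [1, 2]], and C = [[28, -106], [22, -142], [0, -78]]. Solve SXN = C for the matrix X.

X = [[-4, -5], [-5, 3], [4, 0]]

Isolating X: multiply by S⁻¹ from the left and N⁻¹ from the right, so X = S⁻¹CN⁻¹.
det S = -2, so S⁻¹ = [[4, -11/2, 9/2], [-4, 5, -4], [-3, 4, -3]].
det N = 6, so N⁻¹ = [[1/3, 2/3], [-1/6, 1/6]].
S⁻¹C = [[-9, 6], [-2, 26], [4, -16]].
X = (S⁻¹C)N⁻¹ = [[-4, -5], [-5, 3], [4, 0]].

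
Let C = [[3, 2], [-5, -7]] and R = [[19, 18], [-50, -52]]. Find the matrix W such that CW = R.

W = [[3, 2], [5, 6]]

C is on the left of W, so left-multiply by C⁻¹: W = C⁻¹R.
det C = -11; the adjugate gives C⁻¹ = [[7/11, 2/11], [-5/11, -3/11]].
W = C⁻¹R = [[7/11, 2/11], [-5/11, -3/11]] · [[19, 18], [-50, -52]] = [[3, 2], [5, 6]].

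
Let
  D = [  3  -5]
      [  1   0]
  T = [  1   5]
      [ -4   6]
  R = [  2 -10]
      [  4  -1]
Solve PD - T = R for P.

P = [[1, 0], [-1, 3]]

PD = R + T = [[3, -5], [0, 5]].
D is on the right of P, so right-multiply by D⁻¹: P = (R + T)D⁻¹.
det D = 5; the adjugate gives D⁻¹ = [[0, 1], [-1/5, 3/5]].
P = (R + T)D⁻¹ = [[1, 0], [-1, 3]].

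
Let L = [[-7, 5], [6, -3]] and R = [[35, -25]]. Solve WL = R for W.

W = [[-5, 0]]

Right-multiplying both sides by L⁻¹ gives W = RL⁻¹.
det L = -9; the adjugate gives L⁻¹ = [[1/3, 5/9], [2/3, 7/9]].
W = RL⁻¹ = [[35, -25]] · [[1/3, 5/9], [2/3, 7/9]] = [[-5, 0]].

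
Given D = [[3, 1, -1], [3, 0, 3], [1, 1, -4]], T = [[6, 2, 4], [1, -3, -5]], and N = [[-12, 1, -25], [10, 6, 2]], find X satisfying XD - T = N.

X = [[0, -3, 3], [1, 2, 2]]

XD = N + T = [[-6, 3, -21], [11, 3, -3]].
D is on the right of X, so right-multiply by D⁻¹: X = (N + T)D⁻¹.
det D = 3; the adjugate gives D⁻¹ = [[-1, 1, 1], [5, -11/3, -4], [1, -2/3, -1]].
X = (N + T)D⁻¹ = [[0, -3, 3], [1, 2, 2]].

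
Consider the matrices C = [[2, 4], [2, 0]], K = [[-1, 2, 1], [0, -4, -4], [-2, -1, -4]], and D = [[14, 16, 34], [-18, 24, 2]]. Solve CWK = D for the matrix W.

Isolating W: multiply by C⁻¹ from the left and K⁻¹ from the right, so W = C⁻¹DK⁻¹.
det C = -8, so C⁻¹ = [[0, 1/2], [1/4, -1/4]].
det K = -4; the adjugate gives K⁻¹ = [[-3, -7/4, 1], [-2, -3/2, 1], [2, 5/4, -1]].
C⁻¹D = [[-9, 12, 1], [8, -2, 8]].
W = (C⁻¹D)K⁻¹ = [[5, -1, 2], [-4, -1, -2]].

W = [[5, -1, 2], [-4, -1, -2]]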